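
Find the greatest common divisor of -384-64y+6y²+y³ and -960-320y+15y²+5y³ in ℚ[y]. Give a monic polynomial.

-64+y²

Apply the Euclidean algorithm:
  y³+6y²-64y-384 = (1/5)(5y³+15y²-320y-960) + (3y²-192)
  5y³+15y²-320y-960 = ((5/3)y+5)(3y²-192) + (0)
Last nonzero remainder: 3y²-192. Dividing through by 3 gives the monic gcd y²-64.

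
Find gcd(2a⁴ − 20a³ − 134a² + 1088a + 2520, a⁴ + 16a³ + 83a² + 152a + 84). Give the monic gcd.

By polynomial division,
  2a⁴ − 20a³ − 134a² + 1088a + 2520 = (2)(a⁴ + 16a³ + 83a² + 152a + 84) + (−52a³ − 300a² + 784a + 2352)
  a⁴ + 16a³ + 83a² + 152a + 84 = (−(1/52)a − 133/676)(−52a³ − 300a² + 784a + 2352) + ((6600/169)a² + (59400/169)a + 92400/169)
  −52a³ − 300a² + 784a + 2352 = (−(2197/1650)a + 1183/275)((6600/169)a² + (59400/169)a + 92400/169) + (0)
Last nonzero remainder: (6600/169)a² + (59400/169)a + 92400/169. Dividing through by 6600/169 gives the monic gcd a² + 9a + 14.

a² + 9a + 14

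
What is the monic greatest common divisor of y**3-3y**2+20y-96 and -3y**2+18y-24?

y-4

By polynomial division,
  y**3-3y**2+20y-96 = (-(1/3)y-1)(-3y**2+18y-24) + (30y-120)
  -3y**2+18y-24 = (-(1/10)y+1/5)(30y-120) + (0)
Last nonzero remainder: 30y-120. Dividing through by 30 gives the monic gcd y-4.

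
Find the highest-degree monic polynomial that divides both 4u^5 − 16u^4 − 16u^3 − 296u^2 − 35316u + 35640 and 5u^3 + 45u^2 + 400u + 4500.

u^2 − u + 90

By polynomial division,
  4u^5 − 16u^4 − 16u^3 − 296u^2 − 35316u + 35640 = ((4/5)u^2 − (52/5)u + 132/5)(5u^3 + 45u^2 + 400u + 4500) + (−924u^2 + 924u − 83160)
  5u^3 + 45u^2 + 400u + 4500 = (−(5/924)u − 25/462)(−924u^2 + 924u − 83160) + (0)
Last nonzero remainder: −924u^2 + 924u − 83160. Dividing through by −924 gives the monic gcd u^2 − u + 90.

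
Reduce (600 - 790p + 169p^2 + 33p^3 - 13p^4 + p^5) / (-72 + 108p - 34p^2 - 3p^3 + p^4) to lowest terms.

Apply the Euclidean algorithm:
  p^5 - 13p^4 + 33p^3 + 169p^2 - 790p + 600 = (p - 10)(p^4 - 3p^3 - 34p^2 + 108p - 72) + (37p^3 - 279p^2 + 362p - 120)
  p^4 - 3p^3 - 34p^2 + 108p - 72 = ((1/37)p + 168/1369)(37p^3 - 279p^2 + 362p - 120) + (-(13068/1369)p^2 + (91476/1369)p - 78408/1369)
  37p^3 - 279p^2 + 362p - 120 = (-(50653/13068)p + 6845/3267)(-(13068/1369)p^2 + (91476/1369)p - 78408/1369) + (0)
Last nonzero remainder: -(13068/1369)p^2 + (91476/1369)p - 78408/1369. Dividing through by -13068/1369 gives the monic gcd p^2 - 7p + 6.
Cancel p^2 - 7p + 6 from numerator and denominator to get the reduced form.

(100 - 15p - 6p^2 + p^3)/(-12 + 4p + p^2)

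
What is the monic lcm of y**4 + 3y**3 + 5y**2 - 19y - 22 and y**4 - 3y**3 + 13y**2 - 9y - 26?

Apply the Euclidean algorithm:
  y**4 + 3y**3 + 5y**2 - 19y - 22 = (y**4 - 3y**3 + 13y**2 - 9y - 26) + (6y**3 - 8y**2 - 10y + 4)
  y**4 - 3y**3 + 13y**2 - 9y - 26 = ((1/6)y - 5/18)(6y**3 - 8y**2 - 10y + 4) + ((112/9)y**2 - (112/9)y - 224/9)
  6y**3 - 8y**2 - 10y + 4 = ((27/56)y - 9/56)((112/9)y**2 - (112/9)y - 224/9) + (0)
Last nonzero remainder: (112/9)y**2 - (112/9)y - 224/9. Dividing through by 112/9 gives the monic gcd y**2 - y - 2.
Then lcm(f, g) = f·g / gcd(f, g); expanding and making the result monic gives the answer.

y**6 + y**5 + 12y**4 + 10y**3 + 81y**2 - 203y - 286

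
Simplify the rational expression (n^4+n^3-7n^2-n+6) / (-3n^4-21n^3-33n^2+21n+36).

Euclidean algorithm in ℚ[n]:
  n^4+n^3-7n^2-n+6 = (-1/3)(-3n^4-21n^3-33n^2+21n+36) + (-6n^3-18n^2+6n+18)
  -3n^4-21n^3-33n^2+21n+36 = ((1/2)n+2)(-6n^3-18n^2+6n+18) + (0)
Last nonzero remainder: -6n^3-18n^2+6n+18. Dividing through by -6 gives the monic gcd n^3+3n^2-n-3.
Cancel n^3+3n^2-n-3 from numerator and denominator to get the reduced form.

(-n+2)/(3n+12)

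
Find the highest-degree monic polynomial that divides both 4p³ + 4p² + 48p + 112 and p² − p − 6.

Euclidean algorithm in ℚ[p]:
  4p³ + 4p² + 48p + 112 = (4p + 8)(p² − p − 6) + (80p + 160)
  p² − p − 6 = ((1/80)p − 3/80)(80p + 160) + (0)
Last nonzero remainder: 80p + 160. Dividing through by 80 gives the monic gcd p + 2.

p + 2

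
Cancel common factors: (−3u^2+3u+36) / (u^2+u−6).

(−3u+12)/(u−2)

Apply the Euclidean algorithm:
  −3u^2+3u+36 = (−3)(u^2+u−6) + (6u+18)
  u^2+u−6 = ((1/6)u−1/3)(6u+18) + (0)
Last nonzero remainder: 6u+18. Dividing through by 6 gives the monic gcd u+3.
Cancel u+3 from numerator and denominator to get the reduced form.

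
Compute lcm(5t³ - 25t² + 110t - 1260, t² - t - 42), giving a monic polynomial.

Euclidean algorithm in ℚ[t]:
  5t³ - 25t² + 110t - 1260 = (5t - 20)(t² - t - 42) + (300t - 2100)
  t² - t - 42 = ((1/300)t + 1/50)(300t - 2100) + (0)
Last nonzero remainder: 300t - 2100. Dividing through by 300 gives the monic gcd t - 7.
Then lcm(f, g) = f·g / gcd(f, g); expanding and making the result monic gives the answer.

t⁴ + t³ - 8t² - 120t - 1512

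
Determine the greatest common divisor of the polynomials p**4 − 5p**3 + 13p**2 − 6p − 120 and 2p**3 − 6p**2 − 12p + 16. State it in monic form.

Euclidean algorithm in ℚ[p]:
  p**4 − 5p**3 + 13p**2 − 6p − 120 = ((1/2)p − 1)(2p**3 − 6p**2 − 12p + 16) + (13p**2 − 26p − 104)
  2p**3 − 6p**2 − 12p + 16 = ((2/13)p − 2/13)(13p**2 − 26p − 104) + (0)
Last nonzero remainder: 13p**2 − 26p − 104. Dividing through by 13 gives the monic gcd p**2 − 2p − 8.

p**2 − 2p − 8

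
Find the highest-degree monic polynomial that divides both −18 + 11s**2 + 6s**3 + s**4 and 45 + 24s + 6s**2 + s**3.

Euclidean algorithm in ℚ[s]:
  s**4 + 6s**3 + 11s**2 − 18 = (s)(s**3 + 6s**2 + 24s + 45) + (−13s**2 − 45s − 18)
  s**3 + 6s**2 + 24s + 45 = (−(1/13)s − 33/169)(−13s**2 − 45s − 18) + ((2337/169)s + 7011/169)
  −13s**2 − 45s − 18 = (−(2197/2337)s − 338/779)((2337/169)s + 7011/169) + (0)
Last nonzero remainder: (2337/169)s + 7011/169. Dividing through by 2337/169 gives the monic gcd s + 3.

3 + s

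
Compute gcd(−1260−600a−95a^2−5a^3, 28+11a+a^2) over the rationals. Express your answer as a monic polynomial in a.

7+a

Apply the Euclidean algorithm:
  −5a^3−95a^2−600a−1260 = (−5a−40)(a^2+11a+28) + (−20a−140)
  a^2+11a+28 = (−(1/20)a−1/5)(−20a−140) + (0)
Last nonzero remainder: −20a−140. Dividing through by −20 gives the monic gcd a+7.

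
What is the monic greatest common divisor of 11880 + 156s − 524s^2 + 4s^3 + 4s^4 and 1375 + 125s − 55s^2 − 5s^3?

Euclidean algorithm in ℚ[s]:
  4s^4 + 4s^3 − 524s^2 + 156s + 11880 = (−(4/5)s + 8)(−5s^3 − 55s^2 + 125s + 1375) + (16s^2 + 256s + 880)
  −5s^3 − 55s^2 + 125s + 1375 = (−(5/16)s + 25/16)(16s^2 + 256s + 880) + (0)
Last nonzero remainder: 16s^2 + 256s + 880. Dividing through by 16 gives the monic gcd s^2 + 16s + 55.

55 + 16s + s^2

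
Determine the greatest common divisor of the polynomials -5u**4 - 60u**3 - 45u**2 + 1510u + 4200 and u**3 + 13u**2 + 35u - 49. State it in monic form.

By polynomial division,
  -5u**4 - 60u**3 - 45u**2 + 1510u + 4200 = (-5u + 5)(u**3 + 13u**2 + 35u - 49) + (65u**2 + 1090u + 4445)
  u**3 + 13u**2 + 35u - 49 = ((1/65)u - 49/845)(65u**2 + 1090u + 4445) + ((5040/169)u + 35280/169)
  65u**2 + 1090u + 4445 = ((2197/1008)u + 21463/1008)((5040/169)u + 35280/169) + (0)
Last nonzero remainder: (5040/169)u + 35280/169. Dividing through by 5040/169 gives the monic gcd u + 7.

u + 7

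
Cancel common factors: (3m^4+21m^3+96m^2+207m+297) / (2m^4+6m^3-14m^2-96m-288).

Euclidean algorithm in ℚ[m]:
  3m^4+21m^3+96m^2+207m+297 = (3/2)(2m^4+6m^3-14m^2-96m-288) + (12m^3+117m^2+351m+729)
  2m^4+6m^3-14m^2-96m-288 = ((1/6)m-9/8)(12m^3+117m^2+351m+729) + ((473/8)m^2+(1419/8)m+4257/8)
  12m^3+117m^2+351m+729 = ((96/473)m+648/473)((473/8)m^2+(1419/8)m+4257/8) + (0)
Last nonzero remainder: (473/8)m^2+(1419/8)m+4257/8. Dividing through by 473/8 gives the monic gcd m^2+3m+9.
Cancel m^2+3m+9 from numerator and denominator to get the reduced form.

(3m^2+12m+33)/(2m^2-32)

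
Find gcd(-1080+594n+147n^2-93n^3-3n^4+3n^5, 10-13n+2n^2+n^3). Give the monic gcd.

-10+3n+n^2

By polynomial division,
  3n^5-3n^4-93n^3+147n^2+594n-1080 = (3n^2-9n-36)(n^3+2n^2-13n+10) + (72n^2+216n-720)
  n^3+2n^2-13n+10 = ((1/72)n-1/72)(72n^2+216n-720) + (0)
Last nonzero remainder: 72n^2+216n-720. Dividing through by 72 gives the monic gcd n^2+3n-10.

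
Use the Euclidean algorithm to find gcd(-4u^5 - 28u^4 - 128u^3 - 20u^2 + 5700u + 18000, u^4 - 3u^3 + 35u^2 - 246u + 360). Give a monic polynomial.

u^2 + 3u + 45

Apply the Euclidean algorithm:
  -4u^5 - 28u^4 - 128u^3 - 20u^2 + 5700u + 18000 = (-4u - 40)(u^4 - 3u^3 + 35u^2 - 246u + 360) + (-108u^3 + 396u^2 - 2700u + 32400)
  u^4 - 3u^3 + 35u^2 - 246u + 360 = (-(1/108)u - 1/162)(-108u^3 + 396u^2 - 2700u + 32400) + ((112/9)u^2 + (112/3)u + 560)
  -108u^3 + 396u^2 - 2700u + 32400 = (-(243/28)u + 405/7)((112/9)u^2 + (112/3)u + 560) + (0)
Last nonzero remainder: (112/9)u^2 + (112/3)u + 560. Dividing through by 112/9 gives the monic gcd u^2 + 3u + 45.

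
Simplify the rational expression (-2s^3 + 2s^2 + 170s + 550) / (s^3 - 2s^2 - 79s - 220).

Apply the Euclidean algorithm:
  -2s^3 + 2s^2 + 170s + 550 = (-2)(s^3 - 2s^2 - 79s - 220) + (-2s^2 + 12s + 110)
  s^3 - 2s^2 - 79s - 220 = (-(1/2)s - 2)(-2s^2 + 12s + 110) + (0)
Last nonzero remainder: -2s^2 + 12s + 110. Dividing through by -2 gives the monic gcd s^2 - 6s - 55.
Cancel s^2 - 6s - 55 from numerator and denominator to get the reduced form.

(-2s - 10)/(s + 4)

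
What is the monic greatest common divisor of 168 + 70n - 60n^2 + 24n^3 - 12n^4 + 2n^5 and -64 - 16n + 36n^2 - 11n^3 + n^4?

Euclidean algorithm in ℚ[n]:
  2n^5 - 12n^4 + 24n^3 - 60n^2 + 70n + 168 = (2n + 10)(n^4 - 11n^3 + 36n^2 - 16n - 64) + (62n^3 - 388n^2 + 358n + 808)
  n^4 - 11n^3 + 36n^2 - 16n - 64 = ((1/62)n - 147/1922)(62n^3 - 388n^2 + 358n + 808) + ((529/961)n^2 - (1587/961)n - 2116/961)
  62n^3 - 388n^2 + 358n + 808 = ((59582/529)n - 194122/529)((529/961)n^2 - (1587/961)n - 2116/961) + (0)
Last nonzero remainder: (529/961)n^2 - (1587/961)n - 2116/961. Dividing through by 529/961 gives the monic gcd n^2 - 3n - 4.

-4 - 3n + n^2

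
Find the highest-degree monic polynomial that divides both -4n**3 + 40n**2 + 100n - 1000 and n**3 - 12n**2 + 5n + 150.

n**2 - 15n + 50

Apply the Euclidean algorithm:
  -4n**3 + 40n**2 + 100n - 1000 = (-4)(n**3 - 12n**2 + 5n + 150) + (-8n**2 + 120n - 400)
  n**3 - 12n**2 + 5n + 150 = (-(1/8)n - 3/8)(-8n**2 + 120n - 400) + (0)
Last nonzero remainder: -8n**2 + 120n - 400. Dividing through by -8 gives the monic gcd n**2 - 15n + 50.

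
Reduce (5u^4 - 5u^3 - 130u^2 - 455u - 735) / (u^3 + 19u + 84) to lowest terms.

Euclidean algorithm in ℚ[u]:
  5u^4 - 5u^3 - 130u^2 - 455u - 735 = (5u - 5)(u^3 + 19u + 84) + (-225u^2 - 780u - 315)
  u^3 + 19u + 84 = (-(1/225)u + 52/3375)(-225u^2 - 780u - 315) + ((6664/225)u + 6664/75)
  -225u^2 - 780u - 315 = (-(50625/6664)u - 3375/952)((6664/225)u + 6664/75) + (0)
Last nonzero remainder: (6664/225)u + 6664/75. Dividing through by 6664/225 gives the monic gcd u + 3.
Cancel u + 3 from numerator and denominator to get the reduced form.

(5u^3 - 20u^2 - 70u - 245)/(u^2 - 3u + 28)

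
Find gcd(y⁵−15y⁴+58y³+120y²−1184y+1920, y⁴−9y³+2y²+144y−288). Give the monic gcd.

Apply the Euclidean algorithm:
  y⁵−15y⁴+58y³+120y²−1184y+1920 = (y−6)(y⁴−9y³+2y²+144y−288) + (2y³−12y²−32y+192)
  y⁴−9y³+2y²+144y−288 = ((1/2)y−3/2)(2y³−12y²−32y+192) + (0)
Last nonzero remainder: 2y³−12y²−32y+192. Dividing through by 2 gives the monic gcd y³−6y²−16y+96.

y³−6y²−16y+96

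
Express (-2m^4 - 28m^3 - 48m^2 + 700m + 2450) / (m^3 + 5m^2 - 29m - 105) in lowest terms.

By polynomial division,
  -2m^4 - 28m^3 - 48m^2 + 700m + 2450 = (-2m - 18)(m^3 + 5m^2 - 29m - 105) + (-16m^2 - 32m + 560)
  m^3 + 5m^2 - 29m - 105 = (-(1/16)m - 3/16)(-16m^2 - 32m + 560) + (0)
Last nonzero remainder: -16m^2 - 32m + 560. Dividing through by -16 gives the monic gcd m^2 + 2m - 35.
Cancel m^2 + 2m - 35 from numerator and denominator to get the reduced form.

(-2m^2 - 24m - 70)/(m + 3)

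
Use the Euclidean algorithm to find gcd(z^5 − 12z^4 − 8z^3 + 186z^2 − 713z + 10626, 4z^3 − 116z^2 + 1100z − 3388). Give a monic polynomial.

z^2 − 18z + 77

By polynomial division,
  z^5 − 12z^4 − 8z^3 + 186z^2 − 713z + 10626 = ((1/4)z^2 + (17/4)z + 105/2)(4z^3 − 116z^2 + 1100z − 3388) + (2448z^2 − 44064z + 188496)
  4z^3 − 116z^2 + 1100z − 3388 = ((1/612)z − 11/612)(2448z^2 − 44064z + 188496) + (0)
Last nonzero remainder: 2448z^2 − 44064z + 188496. Dividing through by 2448 gives the monic gcd z^2 − 18z + 77.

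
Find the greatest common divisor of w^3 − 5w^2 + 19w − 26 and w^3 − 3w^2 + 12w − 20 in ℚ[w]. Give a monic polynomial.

By polynomial division,
  w^3 − 5w^2 + 19w − 26 = (w^3 − 3w^2 + 12w − 20) + (−2w^2 + 7w − 6)
  w^3 − 3w^2 + 12w − 20 = (−(1/2)w − 1/4)(−2w^2 + 7w − 6) + ((43/4)w − 43/2)
  −2w^2 + 7w − 6 = (−(8/43)w + 12/43)((43/4)w − 43/2) + (0)
Last nonzero remainder: (43/4)w − 43/2. Dividing through by 43/4 gives the monic gcd w − 2.

w − 2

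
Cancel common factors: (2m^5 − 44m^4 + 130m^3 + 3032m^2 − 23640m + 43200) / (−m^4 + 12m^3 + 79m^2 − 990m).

(−2m^3 + 42m^2 − 268m + 480)/(m^2 − 11m)

Apply the Euclidean algorithm:
  2m^5 − 44m^4 + 130m^3 + 3032m^2 − 23640m + 43200 = (−2m + 20)(−m^4 + 12m^3 + 79m^2 − 990m) + (48m^3 − 528m^2 − 3840m + 43200)
  −m^4 + 12m^3 + 79m^2 − 990m = (−(1/48)m + 1/48)(48m^3 − 528m^2 − 3840m + 43200) + (10m^2 − 10m − 900)
  48m^3 − 528m^2 − 3840m + 43200 = ((24/5)m − 48)(10m^2 − 10m − 900) + (0)
Last nonzero remainder: 10m^2 − 10m − 900. Dividing through by 10 gives the monic gcd m^2 − m − 90.
Cancel m^2 − m − 90 from numerator and denominator to get the reduced form.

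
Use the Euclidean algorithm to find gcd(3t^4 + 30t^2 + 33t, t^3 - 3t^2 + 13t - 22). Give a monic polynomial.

t^2 - t + 11

Euclidean algorithm in ℚ[t]:
  3t^4 + 30t^2 + 33t = (3t + 9)(t^3 - 3t^2 + 13t - 22) + (18t^2 - 18t + 198)
  t^3 - 3t^2 + 13t - 22 = ((1/18)t - 1/9)(18t^2 - 18t + 198) + (0)
Last nonzero remainder: 18t^2 - 18t + 198. Dividing through by 18 gives the monic gcd t^2 - t + 11.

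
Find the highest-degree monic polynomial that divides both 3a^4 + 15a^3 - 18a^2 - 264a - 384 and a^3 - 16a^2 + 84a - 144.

a - 4

By polynomial division,
  3a^4 + 15a^3 - 18a^2 - 264a - 384 = (3a + 63)(a^3 - 16a^2 + 84a - 144) + (738a^2 - 5124a + 8688)
  a^3 - 16a^2 + 84a - 144 = ((1/738)a - 557/45387)(738a^2 - 5124a + 8688) + ((141376/15129)a - 565504/15129)
  738a^2 - 5124a + 8688 = ((5582601/70688)a - 8215047/35344)((141376/15129)a - 565504/15129) + (0)
Last nonzero remainder: (141376/15129)a - 565504/15129. Dividing through by 141376/15129 gives the monic gcd a - 4.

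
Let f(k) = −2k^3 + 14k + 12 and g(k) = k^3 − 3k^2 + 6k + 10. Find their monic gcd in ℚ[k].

Apply the Euclidean algorithm:
  −2k^3 + 14k + 12 = (−2)(k^3 − 3k^2 + 6k + 10) + (−6k^2 + 26k + 32)
  k^3 − 3k^2 + 6k + 10 = (−(1/6)k − 2/9)(−6k^2 + 26k + 32) + ((154/9)k + 154/9)
  −6k^2 + 26k + 32 = (−(27/77)k + 144/77)((154/9)k + 154/9) + (0)
Last nonzero remainder: (154/9)k + 154/9. Dividing through by 154/9 gives the monic gcd k + 1.

k + 1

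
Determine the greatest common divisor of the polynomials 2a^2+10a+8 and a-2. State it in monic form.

Repeated division with remainder:
  2a^2+10a+8 = (2a+14)(a-2) + (36)
  a-2 = ((1/36)a-1/18)(36) + (0)
The last nonzero remainder is the constant 36, so the polynomials are coprime and gcd = 1.

1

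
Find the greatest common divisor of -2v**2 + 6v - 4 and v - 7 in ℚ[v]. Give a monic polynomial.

1

Euclidean algorithm in ℚ[v]:
  -2v**2 + 6v - 4 = (-2v - 8)(v - 7) + (-60)
  v - 7 = (-(1/60)v + 7/60)(-60) + (0)
The last nonzero remainder is the constant -60, so the polynomials are coprime and gcd = 1.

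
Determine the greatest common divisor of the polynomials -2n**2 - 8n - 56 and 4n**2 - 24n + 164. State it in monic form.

1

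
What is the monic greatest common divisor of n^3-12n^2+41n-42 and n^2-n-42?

n-7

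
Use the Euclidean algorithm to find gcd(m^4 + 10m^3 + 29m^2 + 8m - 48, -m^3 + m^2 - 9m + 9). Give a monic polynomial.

By polynomial division,
  m^4 + 10m^3 + 29m^2 + 8m - 48 = (-m - 11)(-m^3 + m^2 - 9m + 9) + (31m^2 - 82m + 51)
  -m^3 + m^2 - 9m + 9 = (-(1/31)m - 51/961)(31m^2 - 82m + 51) + (-(11250/961)m + 11250/961)
  31m^2 - 82m + 51 = (-(29791/11250)m + 16337/3750)(-(11250/961)m + 11250/961) + (0)
Last nonzero remainder: -(11250/961)m + 11250/961. Dividing through by -11250/961 gives the monic gcd m - 1.

m - 1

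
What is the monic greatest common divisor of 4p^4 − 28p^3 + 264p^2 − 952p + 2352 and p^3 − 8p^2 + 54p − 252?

p^2 − 2p + 42

Apply the Euclidean algorithm:
  4p^4 − 28p^3 + 264p^2 − 952p + 2352 = (4p + 4)(p^3 − 8p^2 + 54p − 252) + (80p^2 − 160p + 3360)
  p^3 − 8p^2 + 54p − 252 = ((1/80)p − 3/40)(80p^2 − 160p + 3360) + (0)
Last nonzero remainder: 80p^2 − 160p + 3360. Dividing through by 80 gives the monic gcd p^2 − 2p + 42.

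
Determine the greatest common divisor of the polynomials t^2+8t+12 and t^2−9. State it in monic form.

Apply the Euclidean algorithm:
  t^2+8t+12 = (t^2−9) + (8t+21)
  t^2−9 = ((1/8)t−21/64)(8t+21) + (−135/64)
  8t+21 = (−(512/135)t−448/45)(−135/64) + (0)
The last nonzero remainder is the constant −135/64, so the polynomials are coprime and gcd = 1.

1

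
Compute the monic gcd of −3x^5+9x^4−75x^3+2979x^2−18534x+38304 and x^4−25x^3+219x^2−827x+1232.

By polynomial division,
  −3x^5+9x^4−75x^3+2979x^2−18534x+38304 = (−3x−66)(x^4−25x^3+219x^2−827x+1232) + (−1068x^3+14952x^2−69420x+119616)
  x^4−25x^3+219x^2−827x+1232 = (−(1/1068)x+11/1068)(−1068x^3+14952x^2−69420x+119616) + (0)
Last nonzero remainder: −1068x^3+14952x^2−69420x+119616. Dividing through by −1068 gives the monic gcd x^3−14x^2+65x−112.

x^3−14x^2+65x−112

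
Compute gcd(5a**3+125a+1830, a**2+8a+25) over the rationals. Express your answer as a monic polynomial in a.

1

Repeated division with remainder:
  5a**3+125a+1830 = (5a-40)(a**2+8a+25) + (320a+2830)
  a**2+8a+25 = ((1/320)a-27/10240)(320a+2830) + (33241/1024)
  320a+2830 = ((327680/33241)a+2897920/33241)(33241/1024) + (0)
The last nonzero remainder is the constant 33241/1024, so the polynomials are coprime and gcd = 1.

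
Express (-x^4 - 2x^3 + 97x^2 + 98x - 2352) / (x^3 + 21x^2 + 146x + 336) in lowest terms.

Repeated division with remainder:
  -x^4 - 2x^3 + 97x^2 + 98x - 2352 = (-x + 19)(x^3 + 21x^2 + 146x + 336) + (-156x^2 - 2340x - 8736)
  x^3 + 21x^2 + 146x + 336 = (-(1/156)x - 1/26)(-156x^2 - 2340x - 8736) + (0)
Last nonzero remainder: -156x^2 - 2340x - 8736. Dividing through by -156 gives the monic gcd x^2 + 15x + 56.
Cancel x^2 + 15x + 56 from numerator and denominator to get the reduced form.

(-x^2 + 13x - 42)/(x + 6)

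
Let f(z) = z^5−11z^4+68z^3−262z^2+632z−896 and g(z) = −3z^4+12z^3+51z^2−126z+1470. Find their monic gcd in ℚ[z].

Repeated division with remainder:
  z^5−11z^4+68z^3−262z^2+632z−896 = (−(1/3)z+7/3)(−3z^4+12z^3+51z^2−126z+1470) + (57z^3−423z^2+1416z−4326)
  −3z^4+12z^3+51z^2−126z+1470 = (−(1/19)z−65/361)(57z^3−423z^2+1416z−4326) + ((17820/361)z^2−(35640/361)z+249480/361)
  57z^3−423z^2+1416z−4326 = ((6859/5940)z−37183/5940)((17820/361)z^2−(35640/361)z+249480/361) + (0)
Last nonzero remainder: (17820/361)z^2−(35640/361)z+249480/361. Dividing through by 17820/361 gives the monic gcd z^2−2z+14.

z^2−2z+14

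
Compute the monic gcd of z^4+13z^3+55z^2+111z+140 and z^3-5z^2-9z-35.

z^2+2z+5

Repeated division with remainder:
  z^4+13z^3+55z^2+111z+140 = (z+18)(z^3-5z^2-9z-35) + (154z^2+308z+770)
  z^3-5z^2-9z-35 = ((1/154)z-1/22)(154z^2+308z+770) + (0)
Last nonzero remainder: 154z^2+308z+770. Dividing through by 154 gives the monic gcd z^2+2z+5.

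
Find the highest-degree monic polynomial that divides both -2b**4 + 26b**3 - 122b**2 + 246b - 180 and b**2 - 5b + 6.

b**2 - 5b + 6

Repeated division with remainder:
  -2b**4 + 26b**3 - 122b**2 + 246b - 180 = (-2b**2 + 16b - 30)(b**2 - 5b + 6) + (0)
The last nonzero remainder b**2 - 5b + 6 is already monic.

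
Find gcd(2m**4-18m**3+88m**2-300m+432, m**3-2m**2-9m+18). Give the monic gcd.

Euclidean algorithm in ℚ[m]:
  2m**4-18m**3+88m**2-300m+432 = (2m-14)(m**3-2m**2-9m+18) + (78m**2-462m+684)
  m**3-2m**2-9m+18 = ((1/78)m+17/338)(78m**2-462m+684) + ((924/169)m-2772/169)
  78m**2-462m+684 = ((2197/154)m-3211/77)((924/169)m-2772/169) + (0)
Last nonzero remainder: (924/169)m-2772/169. Dividing through by 924/169 gives the monic gcd m-3.

m-3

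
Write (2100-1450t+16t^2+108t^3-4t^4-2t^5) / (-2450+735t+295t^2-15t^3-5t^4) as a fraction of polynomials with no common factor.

(30-16t+2t^2)/(-35+5t)

Repeated division with remainder:
  -2t^5-4t^4+108t^3+16t^2-1450t+2100 = ((2/5)t-2/5)(-5t^4-15t^3+295t^2+735t-2450) + (-16t^3-160t^2-176t+1120)
  -5t^4-15t^3+295t^2+735t-2450 = ((5/16)t-35/16)(-16t^3-160t^2-176t+1120) + (0)
Last nonzero remainder: -16t^3-160t^2-176t+1120. Dividing through by -16 gives the monic gcd t^3+10t^2+11t-70.
Cancel t^3+10t^2+11t-70 from numerator and denominator to get the reduced form.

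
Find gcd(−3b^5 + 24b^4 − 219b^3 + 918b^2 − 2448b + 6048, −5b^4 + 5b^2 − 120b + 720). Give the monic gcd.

Euclidean algorithm in ℚ[b]:
  −3b^5 + 24b^4 − 219b^3 + 918b^2 − 2448b + 6048 = ((3/5)b − 24/5)(−5b^4 + 5b^2 − 120b + 720) + (−222b^3 + 1014b^2 − 3456b + 9504)
  −5b^4 + 5b^2 − 120b + 720 = ((5/222)b + 845/8214)(−222b^3 + 1014b^2 − 3456b + 9504) + (−(29400/1369)b^2 + (29400/1369)b − 352800/1369)
  −222b^3 + 1014b^2 − 3456b + 9504 = ((50653/4900)b − 45177/1225)(−(29400/1369)b^2 + (29400/1369)b − 352800/1369) + (0)
Last nonzero remainder: −(29400/1369)b^2 + (29400/1369)b − 352800/1369. Dividing through by −29400/1369 gives the monic gcd b^2 − b + 12.

b^2 − b + 12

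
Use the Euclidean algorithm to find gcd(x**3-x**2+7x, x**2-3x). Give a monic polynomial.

x

By polynomial division,
  x**3-x**2+7x = (x+2)(x**2-3x) + (13x)
  x**2-3x = ((1/13)x-3/13)(13x) + (0)
Last nonzero remainder: 13x. Dividing through by 13 gives the monic gcd x.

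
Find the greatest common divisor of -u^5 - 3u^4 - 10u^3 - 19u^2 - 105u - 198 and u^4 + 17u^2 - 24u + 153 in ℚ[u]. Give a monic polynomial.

u^2 - 3u + 9

Euclidean algorithm in ℚ[u]:
  -u^5 - 3u^4 - 10u^3 - 19u^2 - 105u - 198 = (-u - 3)(u^4 + 17u^2 - 24u + 153) + (7u^3 + 8u^2 - 24u + 261)
  u^4 + 17u^2 - 24u + 153 = ((1/7)u - 8/49)(7u^3 + 8u^2 - 24u + 261) + ((1065/49)u^2 - (3195/49)u + 9585/49)
  7u^3 + 8u^2 - 24u + 261 = ((343/1065)u + 1421/1065)((1065/49)u^2 - (3195/49)u + 9585/49) + (0)
Last nonzero remainder: (1065/49)u^2 - (3195/49)u + 9585/49. Dividing through by 1065/49 gives the monic gcd u^2 - 3u + 9.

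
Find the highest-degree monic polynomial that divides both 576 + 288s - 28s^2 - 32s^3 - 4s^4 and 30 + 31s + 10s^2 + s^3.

3 + s

Apply the Euclidean algorithm:
  -4s^4 - 32s^3 - 28s^2 + 288s + 576 = (-4s + 8)(s^3 + 10s^2 + 31s + 30) + (16s^2 + 160s + 336)
  s^3 + 10s^2 + 31s + 30 = ((1/16)s)(16s^2 + 160s + 336) + (10s + 30)
  16s^2 + 160s + 336 = ((8/5)s + 56/5)(10s + 30) + (0)
Last nonzero remainder: 10s + 30. Dividing through by 10 gives the monic gcd s + 3.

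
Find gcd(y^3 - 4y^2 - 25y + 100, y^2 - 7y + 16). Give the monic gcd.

1

Repeated division with remainder:
  y^3 - 4y^2 - 25y + 100 = (y + 3)(y^2 - 7y + 16) + (-20y + 52)
  y^2 - 7y + 16 = (-(1/20)y + 11/50)(-20y + 52) + (114/25)
  -20y + 52 = (-(250/57)y + 650/57)(114/25) + (0)
The last nonzero remainder is the constant 114/25, so the polynomials are coprime and gcd = 1.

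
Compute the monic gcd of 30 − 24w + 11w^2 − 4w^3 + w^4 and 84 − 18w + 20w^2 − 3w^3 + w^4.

6 + w^2

Repeated division with remainder:
  w^4 − 4w^3 + 11w^2 − 24w + 30 = (w^4 − 3w^3 + 20w^2 − 18w + 84) + (−w^3 − 9w^2 − 6w − 54)
  w^4 − 3w^3 + 20w^2 − 18w + 84 = (−w + 12)(−w^3 − 9w^2 − 6w − 54) + (122w^2 + 732)
  −w^3 − 9w^2 − 6w − 54 = (−(1/122)w − 9/122)(122w^2 + 732) + (0)
Last nonzero remainder: 122w^2 + 732. Dividing through by 122 gives the monic gcd w^2 + 6.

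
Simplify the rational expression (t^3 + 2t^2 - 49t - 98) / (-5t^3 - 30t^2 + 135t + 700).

Repeated division with remainder:
  t^3 + 2t^2 - 49t - 98 = (-1/5)(-5t^3 - 30t^2 + 135t + 700) + (-4t^2 - 22t + 42)
  -5t^3 - 30t^2 + 135t + 700 = ((5/4)t + 5/8)(-4t^2 - 22t + 42) + ((385/4)t + 2695/4)
  -4t^2 - 22t + 42 = (-(16/385)t + 24/385)((385/4)t + 2695/4) + (0)
Last nonzero remainder: (385/4)t + 2695/4. Dividing through by 385/4 gives the monic gcd t + 7.
Cancel t + 7 from numerator and denominator to get the reduced form.

(-t^2 + 5t + 14)/(5t^2 - 5t - 100)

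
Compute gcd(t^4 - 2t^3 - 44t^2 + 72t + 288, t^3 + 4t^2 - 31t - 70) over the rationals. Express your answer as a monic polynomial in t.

t + 2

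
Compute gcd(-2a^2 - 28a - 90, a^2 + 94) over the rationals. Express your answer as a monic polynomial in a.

By polynomial division,
  -2a^2 - 28a - 90 = (-2)(a^2 + 94) + (-28a + 98)
  a^2 + 94 = (-(1/28)a - 1/8)(-28a + 98) + (425/4)
  -28a + 98 = (-(112/425)a + 392/425)(425/4) + (0)
The last nonzero remainder is the constant 425/4, so the polynomials are coprime and gcd = 1.

1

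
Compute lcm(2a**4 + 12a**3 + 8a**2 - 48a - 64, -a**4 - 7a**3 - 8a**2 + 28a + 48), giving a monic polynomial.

a**5 + 9a**4 + 22a**3 - 12a**2 - 104a - 96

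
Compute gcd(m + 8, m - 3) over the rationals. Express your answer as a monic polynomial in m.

Apply the Euclidean algorithm:
  m + 8 = (m - 3) + (11)
  m - 3 = ((1/11)m - 3/11)(11) + (0)
The last nonzero remainder is the constant 11, so the polynomials are coprime and gcd = 1.

1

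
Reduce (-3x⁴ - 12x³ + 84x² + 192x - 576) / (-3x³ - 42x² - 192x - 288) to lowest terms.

Apply the Euclidean algorithm:
  -3x⁴ - 12x³ + 84x² + 192x - 576 = (x - 10)(-3x³ - 42x² - 192x - 288) + (-144x² - 1440x - 3456)
  -3x³ - 42x² - 192x - 288 = ((1/48)x + 1/12)(-144x² - 1440x - 3456) + (0)
Last nonzero remainder: -144x² - 1440x - 3456. Dividing through by -144 gives the monic gcd x² + 10x + 24.
Cancel x² + 10x + 24 from numerator and denominator to get the reduced form.

(x² - 6x + 8)/(x + 4)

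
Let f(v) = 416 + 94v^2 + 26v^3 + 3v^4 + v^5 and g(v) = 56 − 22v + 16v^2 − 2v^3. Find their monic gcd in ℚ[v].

By polynomial division,
  v^5 + 3v^4 + 26v^3 + 94v^2 + 416 = (−(1/2)v^2 − (11/2)v − 103/2)(−2v^3 + 16v^2 − 22v + 56) + (825v^2 − 825v + 3300)
  −2v^3 + 16v^2 − 22v + 56 = (−(2/825)v + 14/825)(825v^2 − 825v + 3300) + (0)
Last nonzero remainder: 825v^2 − 825v + 3300. Dividing through by 825 gives the monic gcd v^2 − v + 4.

4 − v + v^2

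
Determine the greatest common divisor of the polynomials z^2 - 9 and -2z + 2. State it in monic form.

Euclidean algorithm in ℚ[z]:
  z^2 - 9 = (-(1/2)z - 1/2)(-2z + 2) + (-8)
  -2z + 2 = ((1/4)z - 1/4)(-8) + (0)
The last nonzero remainder is the constant -8, so the polynomials are coprime and gcd = 1.

1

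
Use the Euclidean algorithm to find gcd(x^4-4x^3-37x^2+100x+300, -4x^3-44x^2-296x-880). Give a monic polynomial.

By polynomial division,
  x^4-4x^3-37x^2+100x+300 = (-(1/4)x+15/4)(-4x^3-44x^2-296x-880) + (54x^2+990x+3600)
  -4x^3-44x^2-296x-880 = (-(2/27)x+44/81)(54x^2+990x+3600) + (-(5104/9)x-25520/9)
  54x^2+990x+3600 = (-(243/2552)x-405/319)(-(5104/9)x-25520/9) + (0)
Last nonzero remainder: -(5104/9)x-25520/9. Dividing through by -5104/9 gives the monic gcd x+5.

x+5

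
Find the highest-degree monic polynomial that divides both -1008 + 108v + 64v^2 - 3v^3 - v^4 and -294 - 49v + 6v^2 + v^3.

Euclidean algorithm in ℚ[v]:
  -v^4 - 3v^3 + 64v^2 + 108v - 1008 = (-v + 3)(v^3 + 6v^2 - 49v - 294) + (-3v^2 - 39v - 126)
  v^3 + 6v^2 - 49v - 294 = (-(1/3)v + 7/3)(-3v^2 - 39v - 126) + (0)
Last nonzero remainder: -3v^2 - 39v - 126. Dividing through by -3 gives the monic gcd v^2 + 13v + 42.

42 + 13v + v^2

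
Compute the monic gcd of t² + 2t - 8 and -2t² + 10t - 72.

Apply the Euclidean algorithm:
  t² + 2t - 8 = (-1/2)(-2t² + 10t - 72) + (7t - 44)
  -2t² + 10t - 72 = (-(2/7)t - 18/49)(7t - 44) + (-4320/49)
  7t - 44 = (-(343/4320)t + 539/1080)(-4320/49) + (0)
The last nonzero remainder is the constant -4320/49, so the polynomials are coprime and gcd = 1.

1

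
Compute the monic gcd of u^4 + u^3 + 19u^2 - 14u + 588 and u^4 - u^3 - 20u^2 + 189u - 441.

Euclidean algorithm in ℚ[u]:
  u^4 + u^3 + 19u^2 - 14u + 588 = (u^4 - u^3 - 20u^2 + 189u - 441) + (2u^3 + 39u^2 - 203u + 1029)
  u^4 - u^3 - 20u^2 + 189u - 441 = ((1/2)u - 41/4)(2u^3 + 39u^2 - 203u + 1029) + ((1925/4)u^2 - (9625/4)u + 40425/4)
  2u^3 + 39u^2 - 203u + 1029 = ((8/1925)u + 28/275)((1925/4)u^2 - (9625/4)u + 40425/4) + (0)
Last nonzero remainder: (1925/4)u^2 - (9625/4)u + 40425/4. Dividing through by 1925/4 gives the monic gcd u^2 - 5u + 21.

u^2 - 5u + 21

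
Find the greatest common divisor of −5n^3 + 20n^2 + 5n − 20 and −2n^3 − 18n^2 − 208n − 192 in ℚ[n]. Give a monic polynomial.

Apply the Euclidean algorithm:
  −5n^3 + 20n^2 + 5n − 20 = (5/2)(−2n^3 − 18n^2 − 208n − 192) + (65n^2 + 525n + 460)
  −2n^3 − 18n^2 − 208n − 192 = (−(2/65)n − 24/845)(65n^2 + 525n + 460) + (−(30240/169)n − 30240/169)
  65n^2 + 525n + 460 = (−(2197/6048)n − 3887/1512)(−(30240/169)n − 30240/169) + (0)
Last nonzero remainder: −(30240/169)n − 30240/169. Dividing through by −30240/169 gives the monic gcd n + 1.

n + 1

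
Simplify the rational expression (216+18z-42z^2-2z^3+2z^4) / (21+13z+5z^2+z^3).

(72-18z-8z^2+2z^3)/(7+2z+z^2)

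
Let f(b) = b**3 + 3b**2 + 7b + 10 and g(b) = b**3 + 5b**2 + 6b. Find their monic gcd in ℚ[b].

Apply the Euclidean algorithm:
  b**3 + 3b**2 + 7b + 10 = (b**3 + 5b**2 + 6b) + (-2b**2 + b + 10)
  b**3 + 5b**2 + 6b = (-(1/2)b - 11/4)(-2b**2 + b + 10) + ((55/4)b + 55/2)
  -2b**2 + b + 10 = (-(8/55)b + 4/11)((55/4)b + 55/2) + (0)
Last nonzero remainder: (55/4)b + 55/2. Dividing through by 55/4 gives the monic gcd b + 2.

b + 2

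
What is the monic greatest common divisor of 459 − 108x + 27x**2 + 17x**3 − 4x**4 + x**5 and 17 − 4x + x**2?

By polynomial division,
  x**5 − 4x**4 + 17x**3 + 27x**2 − 108x + 459 = (x**3 + 27)(x**2 − 4x + 17) + (0)
The last nonzero remainder x**2 − 4x + 17 is already monic.

17 − 4x + x**2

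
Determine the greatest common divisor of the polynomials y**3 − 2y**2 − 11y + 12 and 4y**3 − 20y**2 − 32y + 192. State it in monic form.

y**2 − y − 12

Repeated division with remainder:
  y**3 − 2y**2 − 11y + 12 = (1/4)(4y**3 − 20y**2 − 32y + 192) + (3y**2 − 3y − 36)
  4y**3 − 20y**2 − 32y + 192 = ((4/3)y − 16/3)(3y**2 − 3y − 36) + (0)
Last nonzero remainder: 3y**2 − 3y − 36. Dividing through by 3 gives the monic gcd y**2 − y − 12.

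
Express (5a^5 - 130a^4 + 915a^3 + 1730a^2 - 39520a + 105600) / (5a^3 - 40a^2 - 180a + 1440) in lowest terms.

By polynomial division,
  5a^5 - 130a^4 + 915a^3 + 1730a^2 - 39520a + 105600 = (a^2 - 18a + 75)(5a^3 - 40a^2 - 180a + 1440) + (50a^2 - 100a - 2400)
  5a^3 - 40a^2 - 180a + 1440 = ((1/10)a - 3/5)(50a^2 - 100a - 2400) + (0)
Last nonzero remainder: 50a^2 - 100a - 2400. Dividing through by 50 gives the monic gcd a^2 - 2a - 48.
Cancel a^2 - 2a - 48 from numerator and denominator to get the reduced form.

(a^3 - 24a^2 + 183a - 440)/(a - 6)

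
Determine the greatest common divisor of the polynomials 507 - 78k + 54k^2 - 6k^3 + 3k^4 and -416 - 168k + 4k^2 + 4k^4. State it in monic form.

Apply the Euclidean algorithm:
  3k^4 - 6k^3 + 54k^2 - 78k + 507 = (3/4)(4k^4 + 4k^2 - 168k - 416) + (-6k^3 + 51k^2 + 48k + 819)
  4k^4 + 4k^2 - 168k - 416 = (-(2/3)k - 17/3)(-6k^3 + 51k^2 + 48k + 819) + (325k^2 + 650k + 4225)
  -6k^3 + 51k^2 + 48k + 819 = (-(6/325)k + 63/325)(325k^2 + 650k + 4225) + (0)
Last nonzero remainder: 325k^2 + 650k + 4225. Dividing through by 325 gives the monic gcd k^2 + 2k + 13.

13 + 2k + k^2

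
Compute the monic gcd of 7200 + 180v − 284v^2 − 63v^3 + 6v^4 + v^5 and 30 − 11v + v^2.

By polynomial division,
  v^5 + 6v^4 − 63v^3 − 284v^2 + 180v + 7200 = (v^3 + 17v^2 + 94v + 240)(v^2 − 11v + 30) + (0)
The last nonzero remainder v^2 − 11v + 30 is already monic.

30 − 11v + v^2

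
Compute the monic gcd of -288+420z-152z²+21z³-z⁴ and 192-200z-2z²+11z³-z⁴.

-48+62z-15z²+z³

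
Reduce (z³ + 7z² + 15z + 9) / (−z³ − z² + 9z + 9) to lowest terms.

By polynomial division,
  z³ + 7z² + 15z + 9 = (−1)(−z³ − z² + 9z + 9) + (6z² + 24z + 18)
  −z³ − z² + 9z + 9 = (−(1/6)z + 1/2)(6z² + 24z + 18) + (0)
Last nonzero remainder: 6z² + 24z + 18. Dividing through by 6 gives the monic gcd z² + 4z + 3.
Cancel z² + 4z + 3 from numerator and denominator to get the reduced form.

(−z − 3)/(z − 3)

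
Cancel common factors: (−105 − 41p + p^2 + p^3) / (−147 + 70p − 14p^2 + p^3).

Repeated division with remainder:
  p^3 + p^2 − 41p − 105 = (p^3 − 14p^2 + 70p − 147) + (15p^2 − 111p + 42)
  p^3 − 14p^2 + 70p − 147 = ((1/15)p − 11/25)(15p^2 − 111p + 42) + ((459/25)p − 3213/25)
  15p^2 − 111p + 42 = ((125/153)p − 50/153)((459/25)p − 3213/25) + (0)
Last nonzero remainder: (459/25)p − 3213/25. Dividing through by 459/25 gives the monic gcd p − 7.
Cancel p − 7 from numerator and denominator to get the reduced form.

(15 + 8p + p^2)/(21 − 7p + p^2)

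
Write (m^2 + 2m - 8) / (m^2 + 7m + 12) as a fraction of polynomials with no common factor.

Euclidean algorithm in ℚ[m]:
  m^2 + 2m - 8 = (m^2 + 7m + 12) + (-5m - 20)
  m^2 + 7m + 12 = (-(1/5)m - 3/5)(-5m - 20) + (0)
Last nonzero remainder: -5m - 20. Dividing through by -5 gives the monic gcd m + 4.
Cancel m + 4 from numerator and denominator to get the reduced form.

(m - 2)/(m + 3)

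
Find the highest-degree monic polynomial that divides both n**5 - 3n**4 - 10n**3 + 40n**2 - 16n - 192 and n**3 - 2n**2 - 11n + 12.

n**2 - n - 12

By polynomial division,
  n**5 - 3n**4 - 10n**3 + 40n**2 - 16n - 192 = (n**2 - n - 1)(n**3 - 2n**2 - 11n + 12) + (15n**2 - 15n - 180)
  n**3 - 2n**2 - 11n + 12 = ((1/15)n - 1/15)(15n**2 - 15n - 180) + (0)
Last nonzero remainder: 15n**2 - 15n - 180. Dividing through by 15 gives the monic gcd n**2 - n - 12.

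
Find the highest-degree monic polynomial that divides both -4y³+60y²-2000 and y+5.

Apply the Euclidean algorithm:
  -4y³+60y²-2000 = (-4y²+80y-400)(y+5) + (0)
The last nonzero remainder y+5 is already monic.

y+5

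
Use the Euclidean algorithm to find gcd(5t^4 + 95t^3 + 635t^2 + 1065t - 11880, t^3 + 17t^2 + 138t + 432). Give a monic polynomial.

t^2 + 11t + 72

Apply the Euclidean algorithm:
  5t^4 + 95t^3 + 635t^2 + 1065t - 11880 = (5t + 10)(t^3 + 17t^2 + 138t + 432) + (-225t^2 - 2475t - 16200)
  t^3 + 17t^2 + 138t + 432 = (-(1/225)t - 2/75)(-225t^2 - 2475t - 16200) + (0)
Last nonzero remainder: -225t^2 - 2475t - 16200. Dividing through by -225 gives the monic gcd t^2 + 11t + 72.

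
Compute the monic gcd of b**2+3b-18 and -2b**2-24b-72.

b+6

Repeated division with remainder:
  b**2+3b-18 = (-1/2)(-2b**2-24b-72) + (-9b-54)
  -2b**2-24b-72 = ((2/9)b+4/3)(-9b-54) + (0)
Last nonzero remainder: -9b-54. Dividing through by -9 gives the monic gcd b+6.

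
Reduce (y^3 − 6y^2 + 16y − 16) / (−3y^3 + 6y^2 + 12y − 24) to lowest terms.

(−y^2 + 4y − 8)/(3y^2 − 12)

Repeated division with remainder:
  y^3 − 6y^2 + 16y − 16 = (−1/3)(−3y^3 + 6y^2 + 12y − 24) + (−4y^2 + 20y − 24)
  −3y^3 + 6y^2 + 12y − 24 = ((3/4)y + 9/4)(−4y^2 + 20y − 24) + (−15y + 30)
  −4y^2 + 20y − 24 = ((4/15)y − 4/5)(−15y + 30) + (0)
Last nonzero remainder: −15y + 30. Dividing through by −15 gives the monic gcd y − 2.
Cancel y − 2 from numerator and denominator to get the reduced form.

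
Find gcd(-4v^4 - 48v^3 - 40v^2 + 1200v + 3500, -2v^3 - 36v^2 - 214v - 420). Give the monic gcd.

Euclidean algorithm in ℚ[v]:
  -4v^4 - 48v^3 - 40v^2 + 1200v + 3500 = (2v - 12)(-2v^3 - 36v^2 - 214v - 420) + (-44v^2 - 528v - 1540)
  -2v^3 - 36v^2 - 214v - 420 = ((1/22)v + 3/11)(-44v^2 - 528v - 1540) + (0)
Last nonzero remainder: -44v^2 - 528v - 1540. Dividing through by -44 gives the monic gcd v^2 + 12v + 35.

v^2 + 12v + 35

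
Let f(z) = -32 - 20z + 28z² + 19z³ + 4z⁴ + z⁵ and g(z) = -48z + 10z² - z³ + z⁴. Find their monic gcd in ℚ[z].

16 + 2z + z²

Repeated division with remainder:
  z⁵ + 4z⁴ + 19z³ + 28z² - 20z - 32 = (z + 5)(z⁴ - z³ + 10z² - 48z) + (14z³ + 26z² + 220z - 32)
  z⁴ - z³ + 10z² - 48z = ((1/14)z - 10/49)(14z³ + 26z² + 220z - 32) + (-(20/49)z² - (40/49)z - 320/49)
  14z³ + 26z² + 220z - 32 = (-(343/10)z + 49/10)(-(20/49)z² - (40/49)z - 320/49) + (0)
Last nonzero remainder: -(20/49)z² - (40/49)z - 320/49. Dividing through by -20/49 gives the monic gcd z² + 2z + 16.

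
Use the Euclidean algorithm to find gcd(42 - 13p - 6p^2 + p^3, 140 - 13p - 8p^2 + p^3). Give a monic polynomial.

-7 + p

By polynomial division,
  p^3 - 6p^2 - 13p + 42 = (p^3 - 8p^2 - 13p + 140) + (2p^2 - 98)
  p^3 - 8p^2 - 13p + 140 = ((1/2)p - 4)(2p^2 - 98) + (36p - 252)
  2p^2 - 98 = ((1/18)p + 7/18)(36p - 252) + (0)
Last nonzero remainder: 36p - 252. Dividing through by 36 gives the monic gcd p - 7.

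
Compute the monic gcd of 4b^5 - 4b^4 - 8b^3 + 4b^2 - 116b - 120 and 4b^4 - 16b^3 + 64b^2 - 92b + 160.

b^2 - b + 5

By polynomial division,
  4b^5 - 4b^4 - 8b^3 + 4b^2 - 116b - 120 = (b + 3)(4b^4 - 16b^3 + 64b^2 - 92b + 160) + (-24b^3 - 96b^2 - 600)
  4b^4 - 16b^3 + 64b^2 - 92b + 160 = (-(1/6)b + 4/3)(-24b^3 - 96b^2 - 600) + (192b^2 - 192b + 960)
  -24b^3 - 96b^2 - 600 = (-(1/8)b - 5/8)(192b^2 - 192b + 960) + (0)
Last nonzero remainder: 192b^2 - 192b + 960. Dividing through by 192 gives the monic gcd b^2 - b + 5.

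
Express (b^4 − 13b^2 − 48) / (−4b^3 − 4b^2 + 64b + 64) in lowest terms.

(−b^2 − 3)/(4b + 4)

Repeated division with remainder:
  b^4 − 13b^2 − 48 = (−(1/4)b + 1/4)(−4b^3 − 4b^2 + 64b + 64) + (4b^2 − 64)
  −4b^3 − 4b^2 + 64b + 64 = (−b − 1)(4b^2 − 64) + (0)
Last nonzero remainder: 4b^2 − 64. Dividing through by 4 gives the monic gcd b^2 − 16.
Cancel b^2 − 16 from numerator and denominator to get the reduced form.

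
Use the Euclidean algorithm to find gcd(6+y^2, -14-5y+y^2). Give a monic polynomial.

By polynomial division,
  y^2+6 = (y^2-5y-14) + (5y+20)
  y^2-5y-14 = ((1/5)y-9/5)(5y+20) + (22)
  5y+20 = ((5/22)y+10/11)(22) + (0)
The last nonzero remainder is the constant 22, so the polynomials are coprime and gcd = 1.

1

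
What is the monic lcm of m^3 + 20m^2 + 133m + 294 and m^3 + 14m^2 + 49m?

m^4 + 20m^3 + 133m^2 + 294m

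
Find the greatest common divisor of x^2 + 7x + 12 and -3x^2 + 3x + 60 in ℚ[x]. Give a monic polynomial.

Repeated division with remainder:
  x^2 + 7x + 12 = (-1/3)(-3x^2 + 3x + 60) + (8x + 32)
  -3x^2 + 3x + 60 = (-(3/8)x + 15/8)(8x + 32) + (0)
Last nonzero remainder: 8x + 32. Dividing through by 8 gives the monic gcd x + 4.

x + 4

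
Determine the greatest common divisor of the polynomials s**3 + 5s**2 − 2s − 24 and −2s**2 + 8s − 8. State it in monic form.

By polynomial division,
  s**3 + 5s**2 − 2s − 24 = (−(1/2)s − 9/2)(−2s**2 + 8s − 8) + (30s − 60)
  −2s**2 + 8s − 8 = (−(1/15)s + 2/15)(30s − 60) + (0)
Last nonzero remainder: 30s − 60. Dividing through by 30 gives the monic gcd s − 2.

s − 2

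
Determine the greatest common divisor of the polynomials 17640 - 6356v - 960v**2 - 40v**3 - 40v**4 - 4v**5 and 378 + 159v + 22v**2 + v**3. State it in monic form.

Apply the Euclidean algorithm:
  -4v**5 - 40v**4 - 40v**3 - 960v**2 - 6356v + 17640 = (-4v**2 + 48v - 460)(v**3 + 22v**2 + 159v + 378) + (3040v**2 + 48640v + 191520)
  v**3 + 22v**2 + 159v + 378 = ((1/3040)v + 3/1520)(3040v**2 + 48640v + 191520) + (0)
Last nonzero remainder: 3040v**2 + 48640v + 191520. Dividing through by 3040 gives the monic gcd v**2 + 16v + 63.

63 + 16v + v**2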